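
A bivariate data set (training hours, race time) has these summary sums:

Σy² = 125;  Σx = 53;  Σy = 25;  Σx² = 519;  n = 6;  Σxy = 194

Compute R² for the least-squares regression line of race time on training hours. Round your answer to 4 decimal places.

Sxx = Σx² − (Σx)²/n = 519 − 468.166667 = 50.833333
Sxy = Σxy − (Σx)(Σy)/n = 194 − 220.833333 = -26.833333
Syy = Σy² − (Σy)²/n = 125 − 104.166667 = 20.833333
R² = Sxy²/(Sxx·Syy) = (-26.833333)²/(50.833333·20.833333) = 0.679895

0.6799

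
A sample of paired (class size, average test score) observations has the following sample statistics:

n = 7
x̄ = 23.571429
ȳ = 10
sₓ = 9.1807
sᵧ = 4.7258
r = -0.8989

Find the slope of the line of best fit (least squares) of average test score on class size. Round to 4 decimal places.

b = r · sᵧ/sₓ = -0.8989 · 4.7258/9.1807 = -0.462712

-0.4627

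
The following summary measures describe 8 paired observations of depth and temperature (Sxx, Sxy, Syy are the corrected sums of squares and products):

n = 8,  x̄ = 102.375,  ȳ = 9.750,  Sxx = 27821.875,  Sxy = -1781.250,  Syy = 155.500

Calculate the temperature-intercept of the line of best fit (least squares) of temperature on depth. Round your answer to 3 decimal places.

b = Sxy/Sxx = -1781.25/27821.875 = -0.064023
a = ȳ − b·x̄ = 9.75 − (-0.064023)·102.375 = 16.304392

16.304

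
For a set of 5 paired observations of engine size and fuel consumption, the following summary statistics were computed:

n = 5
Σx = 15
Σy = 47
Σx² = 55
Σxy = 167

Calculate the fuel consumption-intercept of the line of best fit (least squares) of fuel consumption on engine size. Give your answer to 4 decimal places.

1.6000

Sxx = Σx² − (Σx)²/n = 55 − 45 = 10
Sxy = Σxy − (Σx)(Σy)/n = 167 − 141 = 26
b = Sxy/Sxx = 26/10 = 2.6
a = ȳ − b·x̄ = 9.4 − 2.6·3 = 1.6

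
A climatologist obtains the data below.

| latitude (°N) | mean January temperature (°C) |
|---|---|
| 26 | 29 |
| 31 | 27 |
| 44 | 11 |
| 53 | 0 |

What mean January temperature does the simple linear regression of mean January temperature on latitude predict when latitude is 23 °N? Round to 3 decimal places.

34.012

n = 4, Σx = 154, Σy = 67, Σxy = 2075, Σx² = 6382
Sxx = Σx² − (Σx)²/n = 6382 − 5929 = 453
Sxy = Σxy − (Σx)(Σy)/n = 2075 − 2579.5 = -504.5
b = Sxy/Sxx = -504.5/453 = -1.113687
a = ȳ − b·x̄ = 16.75 − (-1.113687)·38.5 = 59.626932
ŷ(23) = a + b·23 = 59.626932 + (-1.113687)·23 = 34.012141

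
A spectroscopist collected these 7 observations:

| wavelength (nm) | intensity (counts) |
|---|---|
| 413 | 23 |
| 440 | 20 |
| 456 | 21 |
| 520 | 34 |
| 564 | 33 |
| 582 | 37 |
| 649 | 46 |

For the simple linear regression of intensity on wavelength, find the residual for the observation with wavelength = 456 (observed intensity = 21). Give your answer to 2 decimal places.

-2.94

n = 7, Σx = 3624, Σy = 214, Σxy = 115555, Σx² = 1920526
Sxx = Σx² − (Σx)²/n = 1920526 − 1876196.571429 = 44329.428571
Sxy = Σxy − (Σx)(Σy)/n = 115555 − 110790.857143 = 4764.142857
b = Sxy/Sxx = 4764.142857/44329.428571 = 0.107471
a = ȳ − b·x̄ = 30.571429 − 0.107471·517.714286 = -25.068017
ŷ(456) = -25.068017 + 0.107471·456 = 23.938912
residual = y − ŷ = 21 − 23.938912 = -2.938912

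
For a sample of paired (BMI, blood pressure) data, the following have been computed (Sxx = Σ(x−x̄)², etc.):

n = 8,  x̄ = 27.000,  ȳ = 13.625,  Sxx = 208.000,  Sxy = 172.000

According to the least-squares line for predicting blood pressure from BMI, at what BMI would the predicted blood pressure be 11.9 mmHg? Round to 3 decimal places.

24.914

b = Sxy/Sxx = 172/208 = 0.826923
a = ȳ − b·x̄ = 13.625 − 0.826923·27 = -8.701923
Set a + b·x = 11.9: x = (11.9 − (-8.701923)) / 0.826923 = 24.913953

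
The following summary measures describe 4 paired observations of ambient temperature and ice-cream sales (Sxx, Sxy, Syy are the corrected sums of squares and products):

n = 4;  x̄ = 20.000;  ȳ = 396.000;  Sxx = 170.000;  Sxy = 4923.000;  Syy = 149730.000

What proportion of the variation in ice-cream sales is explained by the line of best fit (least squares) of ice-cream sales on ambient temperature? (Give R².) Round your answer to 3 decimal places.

R² = Sxy²/(Sxx·Syy) = (4923)²/(170·149730) = 0.952142

0.952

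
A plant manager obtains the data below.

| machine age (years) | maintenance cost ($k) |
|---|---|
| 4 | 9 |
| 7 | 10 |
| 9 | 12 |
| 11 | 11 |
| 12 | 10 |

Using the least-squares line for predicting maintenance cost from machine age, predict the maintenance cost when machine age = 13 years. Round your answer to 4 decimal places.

n = 5, Σx = 43, Σy = 52, Σxy = 455, Σx² = 411
Sxx = Σx² − (Σx)²/n = 411 − 369.8 = 41.2
Sxy = Σxy − (Σx)(Σy)/n = 455 − 447.2 = 7.8
b = Sxy/Sxx = 7.8/41.2 = 0.189320
a = ȳ − b·x̄ = 10.4 − 0.189320·8.6 = 8.771845
ŷ(13) = a + b·13 = 8.771845 + 0.189320·13 = 11.233010

11.2330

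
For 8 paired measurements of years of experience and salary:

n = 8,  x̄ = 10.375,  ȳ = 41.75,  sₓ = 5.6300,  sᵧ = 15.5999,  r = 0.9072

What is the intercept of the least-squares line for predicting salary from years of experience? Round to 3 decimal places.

b = r · sᵧ/sₓ = 0.9072 · 15.5999/5.63 = 2.513717
a = ȳ − b·x̄ = 41.75 − 2.513717·10.375 = 15.670181

15.670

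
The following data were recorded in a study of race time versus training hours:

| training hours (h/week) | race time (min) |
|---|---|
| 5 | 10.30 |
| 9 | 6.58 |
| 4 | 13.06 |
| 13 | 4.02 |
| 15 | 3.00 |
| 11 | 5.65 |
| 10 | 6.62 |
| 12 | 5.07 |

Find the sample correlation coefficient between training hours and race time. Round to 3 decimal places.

-0.979

n = 8, Σx = 79, Σy = 54.3, Σxy = 449.41, Σx² = 881, Σy² = 446.5622
Sxx = Σx² − (Σx)²/n = 881 − 780.125 = 100.875
Sxy = Σxy − (Σx)(Σy)/n = 449.41 − 536.2125 = -86.8025
Syy = Σy² − (Σy)²/n = 446.5622 − 368.56125 = 78.00095
r = Sxy/√(Sxx·Syy) = -86.8025/√(7868.345831) = -86.8025/88.703697 = -0.978567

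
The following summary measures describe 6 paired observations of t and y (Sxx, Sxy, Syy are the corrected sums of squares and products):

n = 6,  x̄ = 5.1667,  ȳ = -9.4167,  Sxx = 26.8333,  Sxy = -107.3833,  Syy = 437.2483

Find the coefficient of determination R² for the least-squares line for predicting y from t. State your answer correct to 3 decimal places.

R² = Sxy²/(Sxx·Syy) = (-107.3833)²/(26.8333·437.2483) = 0.982814

0.983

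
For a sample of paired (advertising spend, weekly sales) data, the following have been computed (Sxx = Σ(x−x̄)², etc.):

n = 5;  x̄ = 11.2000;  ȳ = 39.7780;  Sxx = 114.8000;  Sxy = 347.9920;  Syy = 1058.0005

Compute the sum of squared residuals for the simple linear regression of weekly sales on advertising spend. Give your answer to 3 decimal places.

b = Sxy/Sxx = 347.992/114.8 = 3.031289
SSE = Syy − b·Sxy = 1058.0005 − 3.031289·347.992 = 3.136109

3.136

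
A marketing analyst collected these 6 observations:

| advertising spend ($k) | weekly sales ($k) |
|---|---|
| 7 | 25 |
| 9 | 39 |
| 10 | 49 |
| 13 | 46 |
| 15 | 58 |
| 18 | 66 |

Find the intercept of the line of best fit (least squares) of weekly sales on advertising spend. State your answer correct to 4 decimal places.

7.7381

n = 6, Σx = 72, Σy = 283, Σxy = 3672, Σx² = 948
Sxx = Σx² − (Σx)²/n = 948 − 864 = 84
Sxy = Σxy − (Σx)(Σy)/n = 3672 − 3396 = 276
b = Sxy/Sxx = 276/84 = 3.285714
a = ȳ − b·x̄ = 47.166667 − 3.285714·12 = 7.738095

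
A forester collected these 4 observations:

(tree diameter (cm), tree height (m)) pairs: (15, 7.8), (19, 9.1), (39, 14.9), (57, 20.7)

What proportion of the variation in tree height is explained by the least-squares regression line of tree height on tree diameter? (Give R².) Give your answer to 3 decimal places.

n = 4, Σx = 130, Σy = 52.5, Σxy = 2050.9, Σx² = 5356, Σy² = 794.15
Sxx = Σx² − (Σx)²/n = 5356 − 4225 = 1131
Sxy = Σxy − (Σx)(Σy)/n = 2050.9 − 1706.25 = 344.65
Syy = Σy² − (Σy)²/n = 794.15 − 689.0625 = 105.0875
R² = Sxy²/(Sxx·Syy) = (344.65)²/(1131·105.0875) = 0.999408

0.999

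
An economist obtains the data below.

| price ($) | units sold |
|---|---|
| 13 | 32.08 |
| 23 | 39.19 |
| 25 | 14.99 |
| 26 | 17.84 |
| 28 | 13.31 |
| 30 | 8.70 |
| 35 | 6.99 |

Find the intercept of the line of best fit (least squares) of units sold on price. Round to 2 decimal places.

n = 7, Σx = 180, Σy = 133.1, Σxy = 3035.33, Σx² = 4908
Sxx = Σx² − (Σx)²/n = 4908 − 4628.571429 = 279.428571
Sxy = Σxy − (Σx)(Σy)/n = 3035.33 − 3422.571429 = -387.241429
b = Sxy/Sxx = -387.241429/279.428571 = -1.385833
a = ȳ − b·x̄ = 19.014286 − (-1.385833)·25.714286 = 54.65

54.65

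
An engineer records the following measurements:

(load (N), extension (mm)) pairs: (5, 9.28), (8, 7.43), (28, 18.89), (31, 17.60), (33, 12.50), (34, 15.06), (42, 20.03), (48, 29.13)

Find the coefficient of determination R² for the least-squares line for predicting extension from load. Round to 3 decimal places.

n = 8, Σx = 229, Σy = 129.92, Σxy = 4344.4, Σx² = 8147, Σy² = 2440.7268
Sxx = Σx² − (Σx)²/n = 8147 − 6555.125 = 1591.875
Sxy = Σxy − (Σx)(Σy)/n = 4344.4 − 3718.96 = 625.44
Syy = Σy² − (Σy)²/n = 2440.7268 − 2109.9008 = 330.826
R² = Sxy²/(Sxx·Syy) = (625.44)²/(1591.875·330.826) = 0.742784

0.743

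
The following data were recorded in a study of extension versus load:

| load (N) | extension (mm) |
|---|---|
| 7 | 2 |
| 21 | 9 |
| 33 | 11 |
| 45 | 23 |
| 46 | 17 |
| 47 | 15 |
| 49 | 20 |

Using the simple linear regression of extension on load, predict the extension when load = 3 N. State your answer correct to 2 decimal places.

0.59

n = 7, Σx = 248, Σy = 97, Σxy = 4068, Σx² = 10330
Sxx = Σx² − (Σx)²/n = 10330 − 8786.285714 = 1543.714286
Sxy = Σxy − (Σx)(Σy)/n = 4068 − 3436.571429 = 631.428571
b = Sxy/Sxx = 631.428571/1543.714286 = 0.409032
a = ȳ − b·x̄ = 13.857143 − 0.409032·35.428571 = -0.634277
ŷ(3) = a + b·3 = -0.634277 + 0.409032·3 = 0.592819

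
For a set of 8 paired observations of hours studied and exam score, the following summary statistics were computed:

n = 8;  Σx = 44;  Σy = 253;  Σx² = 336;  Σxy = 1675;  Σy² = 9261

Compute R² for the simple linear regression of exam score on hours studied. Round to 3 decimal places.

0.679

Sxx = Σx² − (Σx)²/n = 336 − 242 = 94
Sxy = Σxy − (Σx)(Σy)/n = 1675 − 1391.5 = 283.5
Syy = Σy² − (Σy)²/n = 9261 − 8001.125 = 1259.875
R² = Sxy²/(Sxx·Syy) = (283.5)²/(94·1259.875) = 0.678658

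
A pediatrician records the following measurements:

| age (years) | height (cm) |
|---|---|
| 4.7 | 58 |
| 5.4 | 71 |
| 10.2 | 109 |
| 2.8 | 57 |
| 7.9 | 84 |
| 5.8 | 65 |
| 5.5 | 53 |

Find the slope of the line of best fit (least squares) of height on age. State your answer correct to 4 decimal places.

7.5760

n = 7, Σx = 42.3, Σy = 497, Σxy = 3259.5, Σx² = 289.43
Sxx = Σx² − (Σx)²/n = 289.43 − 255.612857 = 33.817143
Sxy = Σxy − (Σx)(Σy)/n = 3259.5 − 3003.3 = 256.2
b = Sxy/Sxx = 256.2/33.817143 = 7.576039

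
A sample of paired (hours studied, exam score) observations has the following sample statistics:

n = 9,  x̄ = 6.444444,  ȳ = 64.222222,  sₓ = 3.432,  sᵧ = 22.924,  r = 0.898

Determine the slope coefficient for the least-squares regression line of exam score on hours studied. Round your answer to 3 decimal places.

b = r · sᵧ/sₓ = 0.898 · 22.924/3.432 = 5.998179

5.998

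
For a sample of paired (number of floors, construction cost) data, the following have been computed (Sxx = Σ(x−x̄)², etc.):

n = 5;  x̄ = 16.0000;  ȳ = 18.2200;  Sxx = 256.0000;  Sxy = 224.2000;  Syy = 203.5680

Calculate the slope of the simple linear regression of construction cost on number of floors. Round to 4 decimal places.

0.8758

b = Sxy/Sxx = 224.2/256 = 0.875781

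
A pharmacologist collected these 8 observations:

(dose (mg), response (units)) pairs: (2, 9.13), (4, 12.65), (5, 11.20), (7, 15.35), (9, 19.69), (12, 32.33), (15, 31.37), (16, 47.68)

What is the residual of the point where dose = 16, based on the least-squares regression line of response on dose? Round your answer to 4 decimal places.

7.4235

n = 8, Σx = 70, Σy = 179.4, Σxy = 2030.91, Σx² = 800
Sxx = Σx² − (Σx)²/n = 800 − 612.5 = 187.5
Sxy = Σxy − (Σx)(Σy)/n = 2030.91 − 1569.75 = 461.16
b = Sxy/Sxx = 461.16/187.5 = 2.45952
a = ȳ − b·x̄ = 22.425 − 2.45952·8.75 = 0.9042
ŷ(16) = 0.9042 + 2.45952·16 = 40.25652
residual = y − ŷ = 47.68 − 40.25652 = 7.42348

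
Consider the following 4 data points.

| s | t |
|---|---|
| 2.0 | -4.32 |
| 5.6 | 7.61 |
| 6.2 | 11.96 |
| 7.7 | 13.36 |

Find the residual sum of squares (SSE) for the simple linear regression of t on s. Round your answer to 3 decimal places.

n = 4, Σx = 21.5, Σy = 28.61, Σxy = 211, Σx² = 133.09, Σy² = 398.1057
Sxx = Σx² − (Σx)²/n = 133.09 − 115.5625 = 17.5275
Sxy = Σxy − (Σx)(Σy)/n = 211 − 153.77875 = 57.22125
Syy = Σy² − (Σy)²/n = 398.1057 − 204.633025 = 193.472675
b = Sxy/Sxx = 57.22125/17.5275 = 3.264656
SSE = Syy − b·Sxy = 193.472675 − 3.264656·57.22125 = 6.665004

6.665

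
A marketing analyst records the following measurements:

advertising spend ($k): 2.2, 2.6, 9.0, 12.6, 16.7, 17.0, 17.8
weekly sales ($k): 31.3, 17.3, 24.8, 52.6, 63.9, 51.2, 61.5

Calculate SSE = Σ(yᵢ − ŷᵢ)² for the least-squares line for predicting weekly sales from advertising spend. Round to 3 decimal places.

426.169

n = 7, Σx = 77.9, Σy = 302.6, Σxy = 4032.03, Σx² = 1136.09, Σy² = 15147.68
Sxx = Σx² − (Σx)²/n = 1136.09 − 866.915714 = 269.174286
Sxy = Σxy − (Σx)(Σy)/n = 4032.03 − 3367.505714 = 664.524286
Syy = Σy² − (Σy)²/n = 15147.68 − 13080.965714 = 2066.714286
b = Sxy/Sxx = 664.524286/269.174286 = 2.468751
SSE = Syy − b·Sxy = 2066.714286 − 2.468751·664.524286 = 426.169294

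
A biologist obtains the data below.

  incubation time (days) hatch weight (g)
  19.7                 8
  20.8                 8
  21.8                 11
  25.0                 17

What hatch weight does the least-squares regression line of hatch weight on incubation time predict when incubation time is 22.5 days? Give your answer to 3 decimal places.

12.229

n = 4, Σx = 87.3, Σy = 44, Σxy = 988.8, Σx² = 1920.97
Sxx = Σx² − (Σx)²/n = 1920.97 − 1905.3225 = 15.6475
Sxy = Σxy − (Σx)(Σy)/n = 988.8 − 960.3 = 28.5
b = Sxy/Sxx = 28.5/15.6475 = 1.821377
a = ȳ − b·x̄ = 11 − 1.821377·21.825 = -28.751558
ŷ(22.5) = a + b·22.5 = -28.751558 + 1.821377·22.5 = 12.229430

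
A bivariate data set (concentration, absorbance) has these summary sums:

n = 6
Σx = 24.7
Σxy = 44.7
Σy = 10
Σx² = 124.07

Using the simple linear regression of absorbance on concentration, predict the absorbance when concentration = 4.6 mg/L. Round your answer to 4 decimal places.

1.7429

Sxx = Σx² − (Σx)²/n = 124.07 − 101.681667 = 22.388333
Sxy = Σxy − (Σx)(Σy)/n = 44.7 − 41.166667 = 3.533333
b = Sxy/Sxx = 3.533333/22.388333 = 0.157820
a = ȳ − b·x̄ = 1.666667 − 0.157820·4.116667 = 1.016973
ŷ(4.6) = a + b·4.6 = 1.016973 + 0.157820·4.6 = 1.742946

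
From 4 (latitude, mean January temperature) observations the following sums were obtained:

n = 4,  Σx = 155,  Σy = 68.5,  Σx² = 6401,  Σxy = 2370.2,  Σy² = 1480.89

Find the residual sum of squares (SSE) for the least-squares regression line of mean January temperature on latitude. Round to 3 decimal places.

Sxx = Σx² − (Σx)²/n = 6401 − 6006.25 = 394.75
Sxy = Σxy − (Σx)(Σy)/n = 2370.2 − 2654.375 = -284.175
Syy = Σy² − (Σy)²/n = 1480.89 − 1173.0625 = 307.8275
b = Sxy/Sxx = -284.175/394.75 = -0.719886
SSE = Syy − b·Sxy = 307.8275 − (-0.719886)·(-284.175) = 103.253895

103.254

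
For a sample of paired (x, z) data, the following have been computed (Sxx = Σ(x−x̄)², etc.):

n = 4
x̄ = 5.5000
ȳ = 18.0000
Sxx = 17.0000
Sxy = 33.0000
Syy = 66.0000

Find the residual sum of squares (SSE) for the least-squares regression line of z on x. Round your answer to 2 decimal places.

1.94

b = Sxy/Sxx = 33/17 = 1.941176
SSE = Syy − b·Sxy = 66 − 1.941176·33 = 1.941176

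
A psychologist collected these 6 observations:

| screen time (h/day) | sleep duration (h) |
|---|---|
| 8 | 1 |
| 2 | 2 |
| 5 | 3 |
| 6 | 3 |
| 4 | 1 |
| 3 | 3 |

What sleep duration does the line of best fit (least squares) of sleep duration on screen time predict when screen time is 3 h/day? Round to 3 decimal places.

n = 6, Σx = 28, Σy = 13, Σxy = 58, Σx² = 154
Sxx = Σx² − (Σx)²/n = 154 − 130.666667 = 23.333333
Sxy = Σxy − (Σx)(Σy)/n = 58 − 60.666667 = -2.666667
b = Sxy/Sxx = -2.666667/23.333333 = -0.114286
a = ȳ − b·x̄ = 2.166667 − (-0.114286)·4.666667 = 2.7
ŷ(3) = a + b·3 = 2.7 + (-0.114286)·3 = 2.357143

2.357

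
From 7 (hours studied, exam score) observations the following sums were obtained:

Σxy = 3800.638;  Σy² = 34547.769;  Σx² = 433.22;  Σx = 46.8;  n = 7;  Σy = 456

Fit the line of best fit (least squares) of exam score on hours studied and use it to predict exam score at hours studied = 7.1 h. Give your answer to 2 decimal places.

Sxx = Σx² − (Σx)²/n = 433.22 − 312.891429 = 120.328571
Sxy = Σxy − (Σx)(Σy)/n = 3800.638 − 3048.685714 = 751.952286
b = Sxy/Sxx = 751.952286/120.328571 = 6.249158
a = ȳ − b·x̄ = 65.142857 − 6.249158·6.685714 = 23.362771
ŷ(7.1) = a + b·7.1 = 23.362771 + 6.249158·7.1 = 67.731794

67.73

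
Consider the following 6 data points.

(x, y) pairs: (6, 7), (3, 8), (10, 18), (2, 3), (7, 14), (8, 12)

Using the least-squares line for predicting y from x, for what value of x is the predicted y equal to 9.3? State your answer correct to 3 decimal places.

5.358

n = 6, Σx = 36, Σy = 62, Σxy = 446, Σx² = 262
Sxx = Σx² − (Σx)²/n = 262 − 216 = 46
Sxy = Σxy − (Σx)(Σy)/n = 446 − 372 = 74
b = Sxy/Sxx = 74/46 = 1.608696
a = ȳ − b·x̄ = 10.333333 − 1.608696·6 = 0.681159
Set a + b·x = 9.3: x = (9.3 − 0.681159) / 1.608696 = 5.357658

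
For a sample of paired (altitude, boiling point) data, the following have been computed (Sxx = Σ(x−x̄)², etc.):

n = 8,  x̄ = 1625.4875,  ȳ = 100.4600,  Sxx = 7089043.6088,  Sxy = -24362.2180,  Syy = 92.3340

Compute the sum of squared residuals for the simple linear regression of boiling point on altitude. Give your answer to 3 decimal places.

8.611

b = Sxy/Sxx = -24362.218/7089043.6088 = -0.003437
SSE = Syy − b·Sxy = 92.334 − (-0.003437)·(-24362.218) = 8.610765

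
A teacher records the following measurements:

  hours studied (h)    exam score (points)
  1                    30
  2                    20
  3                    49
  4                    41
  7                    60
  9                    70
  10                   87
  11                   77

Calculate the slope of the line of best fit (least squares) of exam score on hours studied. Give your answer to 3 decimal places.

5.704

n = 8, Σx = 47, Σy = 434, Σxy = 3148, Σx² = 381
Sxx = Σx² − (Σx)²/n = 381 − 276.125 = 104.875
Sxy = Σxy − (Σx)(Σy)/n = 3148 − 2549.75 = 598.25
b = Sxy/Sxx = 598.25/104.875 = 5.704410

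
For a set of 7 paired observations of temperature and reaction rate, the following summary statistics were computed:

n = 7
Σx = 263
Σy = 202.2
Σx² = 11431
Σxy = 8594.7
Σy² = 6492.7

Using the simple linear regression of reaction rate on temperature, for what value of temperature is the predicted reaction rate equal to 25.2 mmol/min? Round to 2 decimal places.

31.85

Sxx = Σx² − (Σx)²/n = 11431 − 9881.285714 = 1549.714286
Sxy = Σxy − (Σx)(Σy)/n = 8594.7 − 7596.942857 = 997.757143
b = Sxy/Sxx = 997.757143/1549.714286 = 0.643833
a = ȳ − b·x̄ = 28.885714 − 0.643833·37.571429 = 4.695990
Set a + b·x = 25.2: x = (25.2 − 4.695990) / 0.643833 = 31.846785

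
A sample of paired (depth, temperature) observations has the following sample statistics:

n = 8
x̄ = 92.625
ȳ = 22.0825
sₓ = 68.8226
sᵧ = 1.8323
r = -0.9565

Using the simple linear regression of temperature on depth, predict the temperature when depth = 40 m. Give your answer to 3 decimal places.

23.423

b = r · sᵧ/sₓ = -0.9565 · 1.8323/68.8226 = -0.025465
a = ȳ − b·x̄ = 22.0825 − (-0.025465)·92.625 = 24.441233
ŷ(40) = a + b·40 = 24.441233 + (-0.025465)·40 = 23.422617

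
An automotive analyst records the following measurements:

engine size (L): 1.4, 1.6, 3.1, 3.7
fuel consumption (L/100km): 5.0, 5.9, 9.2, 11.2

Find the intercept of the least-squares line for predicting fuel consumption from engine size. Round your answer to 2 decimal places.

1.58

n = 4, Σx = 9.8, Σy = 31.3, Σxy = 86.4, Σx² = 27.82
Sxx = Σx² − (Σx)²/n = 27.82 − 24.01 = 3.81
Sxy = Σxy − (Σx)(Σy)/n = 86.4 − 76.685 = 9.715
b = Sxy/Sxx = 9.715/3.81 = 2.549869
a = ȳ − b·x̄ = 7.825 − 2.549869·2.45 = 1.577822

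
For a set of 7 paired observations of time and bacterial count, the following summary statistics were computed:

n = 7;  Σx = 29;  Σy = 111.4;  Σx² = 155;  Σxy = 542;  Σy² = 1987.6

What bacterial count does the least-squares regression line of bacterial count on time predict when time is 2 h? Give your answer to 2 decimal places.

10.97

Sxx = Σx² − (Σx)²/n = 155 − 120.142857 = 34.857143
Sxy = Σxy − (Σx)(Σy)/n = 542 − 461.514286 = 80.485714
b = Sxy/Sxx = 80.485714/34.857143 = 2.309016
a = ȳ − b·x̄ = 15.914286 − 2.309016·4.142857 = 6.348361
ŷ(2) = a + b·2 = 6.348361 + 2.309016·2 = 10.966393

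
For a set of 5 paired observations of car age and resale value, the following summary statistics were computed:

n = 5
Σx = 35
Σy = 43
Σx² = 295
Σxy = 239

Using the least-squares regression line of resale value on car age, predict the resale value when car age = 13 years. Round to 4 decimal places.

Sxx = Σx² − (Σx)²/n = 295 − 245 = 50
Sxy = Σxy − (Σx)(Σy)/n = 239 − 301 = -62
b = Sxy/Sxx = -62/50 = -1.24
a = ȳ − b·x̄ = 8.6 − (-1.24)·7 = 17.28
ŷ(13) = a + b·13 = 17.28 + (-1.24)·13 = 1.16

1.1600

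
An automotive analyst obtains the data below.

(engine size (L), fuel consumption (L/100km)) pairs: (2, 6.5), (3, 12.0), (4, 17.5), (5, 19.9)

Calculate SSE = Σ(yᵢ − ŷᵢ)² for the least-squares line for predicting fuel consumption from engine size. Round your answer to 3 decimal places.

n = 4, Σx = 14, Σy = 55.9, Σxy = 218.5, Σx² = 54, Σy² = 888.51
Sxx = Σx² − (Σx)²/n = 54 − 49 = 5
Sxy = Σxy − (Σx)(Σy)/n = 218.5 − 195.65 = 22.85
Syy = Σy² − (Σy)²/n = 888.51 − 781.2025 = 107.3075
b = Sxy/Sxx = 22.85/5 = 4.57
SSE = Syy − b·Sxy = 107.3075 − 4.57·22.85 = 2.883

2.883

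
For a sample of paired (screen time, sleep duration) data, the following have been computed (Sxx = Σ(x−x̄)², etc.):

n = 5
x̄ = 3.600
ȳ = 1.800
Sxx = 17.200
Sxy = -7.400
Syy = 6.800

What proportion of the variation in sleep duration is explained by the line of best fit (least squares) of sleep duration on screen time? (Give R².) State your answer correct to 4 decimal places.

R² = Sxy²/(Sxx·Syy) = (-7.4)²/(17.2·6.8) = 0.468194

0.4682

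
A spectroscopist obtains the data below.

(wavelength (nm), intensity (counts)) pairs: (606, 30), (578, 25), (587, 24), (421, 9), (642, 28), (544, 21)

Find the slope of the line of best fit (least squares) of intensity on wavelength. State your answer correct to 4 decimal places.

n = 6, Σx = 3378, Σy = 137, Σxy = 79907, Σx² = 1931230
Sxx = Σx² − (Σx)²/n = 1931230 − 1901814 = 29416
Sxy = Σxy − (Σx)(Σy)/n = 79907 − 77131 = 2776
b = Sxy/Sxx = 2776/29416 = 0.094370

0.0944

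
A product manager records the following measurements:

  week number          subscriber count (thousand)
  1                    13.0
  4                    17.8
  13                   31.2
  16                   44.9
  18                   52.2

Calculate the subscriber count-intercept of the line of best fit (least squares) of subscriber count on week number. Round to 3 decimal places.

9.045

n = 5, Σx = 52, Σy = 159.1, Σxy = 2147.8, Σx² = 766
Sxx = Σx² − (Σx)²/n = 766 − 540.8 = 225.2
Sxy = Σxy − (Σx)(Σy)/n = 2147.8 − 1654.64 = 493.16
b = Sxy/Sxx = 493.16/225.2 = 2.189876
a = ȳ − b·x̄ = 31.82 − 2.189876·10.4 = 9.045293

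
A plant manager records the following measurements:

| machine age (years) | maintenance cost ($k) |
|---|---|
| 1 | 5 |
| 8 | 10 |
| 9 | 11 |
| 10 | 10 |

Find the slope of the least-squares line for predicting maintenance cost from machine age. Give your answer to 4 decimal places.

n = 4, Σx = 28, Σy = 36, Σxy = 284, Σx² = 246
Sxx = Σx² − (Σx)²/n = 246 − 196 = 50
Sxy = Σxy − (Σx)(Σy)/n = 284 − 252 = 32
b = Sxy/Sxx = 32/50 = 0.64

0.6400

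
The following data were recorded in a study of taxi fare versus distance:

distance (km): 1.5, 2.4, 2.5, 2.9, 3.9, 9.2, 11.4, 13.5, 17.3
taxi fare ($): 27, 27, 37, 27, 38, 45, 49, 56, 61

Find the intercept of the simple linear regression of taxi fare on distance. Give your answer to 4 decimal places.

n = 9, Σx = 64.6, Σy = 367, Σxy = 3208.2, Σx² = 734.02
Sxx = Σx² − (Σx)²/n = 734.02 − 463.684444 = 270.335556
Sxy = Σxy − (Σx)(Σy)/n = 3208.2 − 2634.244444 = 573.955556
b = Sxy/Sxx = 573.955556/270.335556 = 2.123123
a = ȳ − b·x̄ = 40.777778 − 2.123123·7.177778 = 25.538475

25.5385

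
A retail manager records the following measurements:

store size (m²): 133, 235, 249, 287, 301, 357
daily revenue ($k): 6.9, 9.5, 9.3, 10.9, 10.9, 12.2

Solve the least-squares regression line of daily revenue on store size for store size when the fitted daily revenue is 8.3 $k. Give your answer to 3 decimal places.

n = 6, Σx = 1562, Σy = 59.7, Σxy = 16230.5, Σx² = 435334
Sxx = Σx² − (Σx)²/n = 435334 − 406640.666667 = 28693.333333
Sxy = Σxy − (Σx)(Σy)/n = 16230.5 − 15541.9 = 688.6
b = Sxy/Sxx = 688.6/28693.333333 = 0.023999
a = ȳ − b·x̄ = 9.95 − 0.023999·260.333333 = 3.702363
Set a + b·x = 8.3: x = (8.3 − 3.702363) / 0.023999 = 191.579340

191.579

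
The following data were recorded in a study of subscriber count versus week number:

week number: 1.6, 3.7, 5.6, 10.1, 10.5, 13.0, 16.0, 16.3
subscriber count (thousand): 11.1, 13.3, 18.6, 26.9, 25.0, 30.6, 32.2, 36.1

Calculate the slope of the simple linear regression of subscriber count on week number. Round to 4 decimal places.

n = 8, Σx = 76.8, Σy = 193.8, Σxy = 2206.75, Σx² = 950.56
Sxx = Σx² − (Σx)²/n = 950.56 − 737.28 = 213.28
Sxy = Σxy − (Σx)(Σy)/n = 2206.75 − 1860.48 = 346.27
b = Sxy/Sxx = 346.27/213.28 = 1.623547

1.6235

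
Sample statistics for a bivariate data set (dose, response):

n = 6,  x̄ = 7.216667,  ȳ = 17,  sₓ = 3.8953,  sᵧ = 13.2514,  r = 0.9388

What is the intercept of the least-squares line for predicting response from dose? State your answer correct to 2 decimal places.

b = r · sᵧ/sₓ = 0.9388 · 13.2514/3.8953 = 3.193699
a = ȳ − b·x̄ = 17 − 3.193699·7.216667 = -6.047860

-6.05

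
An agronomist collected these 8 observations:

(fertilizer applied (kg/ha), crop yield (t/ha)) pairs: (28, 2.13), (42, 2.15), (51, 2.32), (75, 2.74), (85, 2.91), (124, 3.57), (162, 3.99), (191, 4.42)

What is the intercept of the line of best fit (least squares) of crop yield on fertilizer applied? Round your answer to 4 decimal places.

1.6293

n = 8, Σx = 758, Σy = 24.23, Σxy = 2654.39, Σx² = 96100
Sxx = Σx² − (Σx)²/n = 96100 − 71820.5 = 24279.5
Sxy = Σxy − (Σx)(Σy)/n = 2654.39 − 2295.7925 = 358.5975
b = Sxy/Sxx = 358.5975/24279.5 = 0.014770
a = ȳ − b·x̄ = 3.02875 − 0.014770·94.75 = 1.629334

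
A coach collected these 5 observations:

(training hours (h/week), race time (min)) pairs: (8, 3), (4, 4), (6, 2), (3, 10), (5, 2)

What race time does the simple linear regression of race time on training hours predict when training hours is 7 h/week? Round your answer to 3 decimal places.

2.108

n = 5, Σx = 26, Σy = 21, Σxy = 92, Σx² = 150
Sxx = Σx² − (Σx)²/n = 150 − 135.2 = 14.8
Sxy = Σxy − (Σx)(Σy)/n = 92 − 109.2 = -17.2
b = Sxy/Sxx = -17.2/14.8 = -1.162162
a = ȳ − b·x̄ = 4.2 − (-1.162162)·5.2 = 10.243243
ŷ(7) = a + b·7 = 10.243243 + (-1.162162)·7 = 2.108108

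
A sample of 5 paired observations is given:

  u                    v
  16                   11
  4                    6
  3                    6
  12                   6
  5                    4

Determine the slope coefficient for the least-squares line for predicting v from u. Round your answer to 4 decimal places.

n = 5, Σx = 40, Σy = 33, Σxy = 310, Σx² = 450
Sxx = Σx² − (Σx)²/n = 450 − 320 = 130
Sxy = Σxy − (Σx)(Σy)/n = 310 − 264 = 46
b = Sxy/Sxx = 46/130 = 0.353846

0.3538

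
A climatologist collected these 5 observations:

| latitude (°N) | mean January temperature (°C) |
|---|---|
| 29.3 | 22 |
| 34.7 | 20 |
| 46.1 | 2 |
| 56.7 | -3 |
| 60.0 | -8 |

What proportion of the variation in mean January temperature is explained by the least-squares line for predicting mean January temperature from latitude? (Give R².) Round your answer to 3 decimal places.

n = 5, Σx = 226.8, Σy = 33, Σxy = 780.7, Σx² = 11002.68, Σy² = 961
Sxx = Σx² − (Σx)²/n = 11002.68 − 10287.648 = 715.032
Sxy = Σxy − (Σx)(Σy)/n = 780.7 − 1496.88 = -716.18
Syy = Σy² − (Σy)²/n = 961 − 217.8 = 743.2
R² = Sxy²/(Sxx·Syy) = (-716.18)²/(715.032·743.2) = 0.965191

0.965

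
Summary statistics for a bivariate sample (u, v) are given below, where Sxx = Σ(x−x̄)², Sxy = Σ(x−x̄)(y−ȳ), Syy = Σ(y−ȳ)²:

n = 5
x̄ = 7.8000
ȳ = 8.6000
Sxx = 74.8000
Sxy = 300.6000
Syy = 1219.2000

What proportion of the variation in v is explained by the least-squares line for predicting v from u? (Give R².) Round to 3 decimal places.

0.991

R² = Sxy²/(Sxx·Syy) = (300.6)²/(74.8·1219.2) = 0.990835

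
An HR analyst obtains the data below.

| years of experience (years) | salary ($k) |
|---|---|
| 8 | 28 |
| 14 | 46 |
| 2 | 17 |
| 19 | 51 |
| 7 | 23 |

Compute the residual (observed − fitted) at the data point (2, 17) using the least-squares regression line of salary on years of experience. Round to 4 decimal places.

1.5632

n = 5, Σx = 50, Σy = 165, Σxy = 2032, Σx² = 674
Sxx = Σx² − (Σx)²/n = 674 − 500 = 174
Sxy = Σxy − (Σx)(Σy)/n = 2032 − 1650 = 382
b = Sxy/Sxx = 382/174 = 2.195402
a = ȳ − b·x̄ = 33 − 2.195402·10 = 11.045977
ŷ(2) = 11.045977 + 2.195402·2 = 15.436782
residual = y − ŷ = 17 − 15.436782 = 1.563218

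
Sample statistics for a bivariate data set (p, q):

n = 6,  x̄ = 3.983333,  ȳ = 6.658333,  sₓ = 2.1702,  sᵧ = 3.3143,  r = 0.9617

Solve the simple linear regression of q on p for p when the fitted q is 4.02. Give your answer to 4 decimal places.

2.1870

b = r · sᵧ/sₓ = 0.9617 · 3.3143/2.1702 = 1.468695
a = ȳ − b·x̄ = 6.658333 − 1.468695·3.983333 = 0.808031
Set a + b·x = 4.02: x = (4.02 − 0.808031) / 1.468695 = 2.186954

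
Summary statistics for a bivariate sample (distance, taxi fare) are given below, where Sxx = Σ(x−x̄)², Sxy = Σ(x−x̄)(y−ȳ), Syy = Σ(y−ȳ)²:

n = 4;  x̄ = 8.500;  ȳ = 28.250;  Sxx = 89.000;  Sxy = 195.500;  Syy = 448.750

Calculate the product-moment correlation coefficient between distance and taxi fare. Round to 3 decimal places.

r = Sxy/√(Sxx·Syy) = 195.5/√(39938.75) = 195.5/199.846816 = 0.978249

0.978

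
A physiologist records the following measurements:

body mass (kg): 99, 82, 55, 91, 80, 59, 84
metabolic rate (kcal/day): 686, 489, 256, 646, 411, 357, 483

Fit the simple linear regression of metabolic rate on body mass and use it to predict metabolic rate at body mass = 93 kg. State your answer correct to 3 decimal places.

604.579

n = 7, Σx = 550, Σy = 3328, Σxy = 275393, Σx² = 44768
Sxx = Σx² − (Σx)²/n = 44768 − 43214.285714 = 1553.714286
Sxy = Σxy − (Σx)(Σy)/n = 275393 − 261485.714286 = 13907.285714
b = Sxy/Sxx = 13907.285714/1553.714286 = 8.950993
a = ȳ − b·x̄ = 475.428571 − 8.950993·78.571429 = -227.863737
ŷ(93) = a + b·93 = -227.863737 + 8.950993·93 = 604.578613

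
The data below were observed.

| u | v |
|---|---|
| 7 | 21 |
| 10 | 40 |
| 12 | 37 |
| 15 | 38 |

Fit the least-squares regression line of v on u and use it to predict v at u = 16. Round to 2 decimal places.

n = 4, Σx = 44, Σy = 136, Σxy = 1561, Σx² = 518
Sxx = Σx² − (Σx)²/n = 518 − 484 = 34
Sxy = Σxy − (Σx)(Σy)/n = 1561 − 1496 = 65
b = Sxy/Sxx = 65/34 = 1.911765
a = ȳ − b·x̄ = 34 − 1.911765·11 = 12.970588
ŷ(16) = a + b·16 = 12.970588 + 1.911765·16 = 43.558824

43.56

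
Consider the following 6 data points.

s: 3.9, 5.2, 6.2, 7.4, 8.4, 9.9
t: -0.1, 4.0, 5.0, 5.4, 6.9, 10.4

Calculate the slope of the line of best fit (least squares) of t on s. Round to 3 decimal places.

1.524

n = 6, Σx = 41, Σy = 31.6, Σxy = 252.29, Σx² = 304.02
Sxx = Σx² − (Σx)²/n = 304.02 − 280.166667 = 23.853333
Sxy = Σxy − (Σx)(Σy)/n = 252.29 − 215.933333 = 36.356667
b = Sxy/Sxx = 36.356667/23.853333 = 1.524176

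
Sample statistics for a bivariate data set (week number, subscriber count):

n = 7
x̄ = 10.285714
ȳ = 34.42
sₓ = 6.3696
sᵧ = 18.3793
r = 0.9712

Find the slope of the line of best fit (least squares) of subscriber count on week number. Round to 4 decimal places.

b = r · sᵧ/sₓ = 0.9712 · 18.3793/6.3696 = 2.802370

2.8024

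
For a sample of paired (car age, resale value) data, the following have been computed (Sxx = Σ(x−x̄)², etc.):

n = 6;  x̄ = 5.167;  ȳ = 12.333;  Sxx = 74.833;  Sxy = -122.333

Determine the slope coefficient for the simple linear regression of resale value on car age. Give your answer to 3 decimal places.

-1.635

b = Sxy/Sxx = -122.333/74.833 = -1.634747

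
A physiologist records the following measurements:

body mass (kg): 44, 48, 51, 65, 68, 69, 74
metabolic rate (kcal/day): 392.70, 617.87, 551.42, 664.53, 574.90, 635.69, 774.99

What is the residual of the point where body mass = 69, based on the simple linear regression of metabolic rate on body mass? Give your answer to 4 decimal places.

n = 7, Σx = 419, Σy = 4212.1, Σxy = 258558.5, Σx² = 25927
Sxx = Σx² − (Σx)²/n = 25927 − 25080.142857 = 846.857143
Sxy = Σxy − (Σx)(Σy)/n = 258558.5 − 252124.271429 = 6434.228571
b = Sxy/Sxx = 6434.228571/846.857143 = 7.597773
a = ȳ − b·x̄ = 601.728571 − 7.597773·59.857143 = 146.947571
ŷ(69) = 146.947571 + 7.597773·69 = 671.193927
residual = y − ŷ = 635.69 − 671.193927 = -35.503927

-35.5039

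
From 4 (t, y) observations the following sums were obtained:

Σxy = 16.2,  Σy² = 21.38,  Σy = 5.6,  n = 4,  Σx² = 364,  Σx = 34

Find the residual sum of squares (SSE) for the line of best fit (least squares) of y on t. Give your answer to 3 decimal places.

Sxx = Σx² − (Σx)²/n = 364 − 289 = 75
Sxy = Σxy − (Σx)(Σy)/n = 16.2 − 47.6 = -31.4
Syy = Σy² − (Σy)²/n = 21.38 − 7.84 = 13.54
b = Sxy/Sxx = -31.4/75 = -0.418667
SSE = Syy − b·Sxy = 13.54 − (-0.418667)·(-31.4) = 0.393867

0.394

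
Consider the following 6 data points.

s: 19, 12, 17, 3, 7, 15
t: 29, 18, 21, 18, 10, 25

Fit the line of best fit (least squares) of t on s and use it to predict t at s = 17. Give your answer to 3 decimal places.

24.027

n = 6, Σx = 73, Σy = 121, Σxy = 1623, Σx² = 1077
Sxx = Σx² − (Σx)²/n = 1077 − 888.166667 = 188.833333
Sxy = Σxy − (Σx)(Σy)/n = 1623 − 1472.166667 = 150.833333
b = Sxy/Sxx = 150.833333/188.833333 = 0.798764
a = ȳ − b·x̄ = 20.166667 − 0.798764·12.166667 = 10.448367
ŷ(17) = a + b·17 = 10.448367 + 0.798764·17 = 24.027361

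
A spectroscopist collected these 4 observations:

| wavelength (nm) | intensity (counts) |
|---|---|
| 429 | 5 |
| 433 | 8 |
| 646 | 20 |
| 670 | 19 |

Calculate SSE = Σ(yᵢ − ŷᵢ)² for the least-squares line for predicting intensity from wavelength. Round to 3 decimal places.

n = 4, Σx = 2178, Σy = 52, Σxy = 31259, Σx² = 1237746, Σy² = 850
Sxx = Σx² − (Σx)²/n = 1237746 − 1185921 = 51825
Sxy = Σxy − (Σx)(Σy)/n = 31259 − 28314 = 2945
Syy = Σy² − (Σy)²/n = 850 − 676 = 174
b = Sxy/Sxx = 2945/51825 = 0.056826
SSE = Syy − b·Sxy = 174 − 0.056826·2945 = 6.647853

6.648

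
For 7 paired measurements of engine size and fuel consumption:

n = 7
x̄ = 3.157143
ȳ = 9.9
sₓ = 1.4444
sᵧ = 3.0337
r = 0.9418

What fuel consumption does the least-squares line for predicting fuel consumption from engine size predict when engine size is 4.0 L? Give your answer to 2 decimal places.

11.57

b = r · sᵧ/sₓ = 0.9418 · 3.0337/1.4444 = 1.978080
a = ȳ − b·x̄ = 9.9 − 1.978080·3.157143 = 3.654919
ŷ(4.0) = a + b·4.0 = 3.654919 + 1.978080·4 = 11.567239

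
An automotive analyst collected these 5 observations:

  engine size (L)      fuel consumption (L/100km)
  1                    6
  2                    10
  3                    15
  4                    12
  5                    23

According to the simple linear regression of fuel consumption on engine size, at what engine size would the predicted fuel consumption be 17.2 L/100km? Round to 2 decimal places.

4.11

n = 5, Σx = 15, Σy = 66, Σxy = 234, Σx² = 55
Sxx = Σx² − (Σx)²/n = 55 − 45 = 10
Sxy = Σxy − (Σx)(Σy)/n = 234 − 198 = 36
b = Sxy/Sxx = 36/10 = 3.6
a = ȳ − b·x̄ = 13.2 − 3.6·3 = 2.4
Set a + b·x = 17.2: x = (17.2 − 2.4) / 3.6 = 4.111111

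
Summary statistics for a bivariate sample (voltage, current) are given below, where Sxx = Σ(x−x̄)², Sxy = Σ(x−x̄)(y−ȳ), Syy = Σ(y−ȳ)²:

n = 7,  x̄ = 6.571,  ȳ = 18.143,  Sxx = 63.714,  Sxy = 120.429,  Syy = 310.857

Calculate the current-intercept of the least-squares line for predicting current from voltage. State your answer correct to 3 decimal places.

5.723

b = Sxy/Sxx = 120.429/63.714 = 1.890150
a = ȳ − b·x̄ = 18.143 − 1.890150·6.571 = 5.722826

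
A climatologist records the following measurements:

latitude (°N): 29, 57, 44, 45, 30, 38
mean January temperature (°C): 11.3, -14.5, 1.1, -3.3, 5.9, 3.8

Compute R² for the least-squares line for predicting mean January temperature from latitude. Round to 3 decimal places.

0.930

n = 6, Σx = 243, Σy = 4.3, Σxy = -277.5, Σx² = 10395, Σy² = 399.29
Sxx = Σx² − (Σx)²/n = 10395 − 9841.5 = 553.5
Sxy = Σxy − (Σx)(Σy)/n = -277.5 − 174.15 = -451.65
Syy = Σy² − (Σy)²/n = 399.29 − 3.081667 = 396.208333
R² = Sxy²/(Sxx·Syy) = (-451.65)²/(553.5·396.208333) = 0.930171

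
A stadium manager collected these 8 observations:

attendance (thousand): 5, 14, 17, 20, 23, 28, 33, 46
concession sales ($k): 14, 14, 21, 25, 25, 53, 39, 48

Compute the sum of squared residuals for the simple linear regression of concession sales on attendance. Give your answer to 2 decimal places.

439.62

n = 8, Σx = 186, Σy = 239, Σxy = 6677, Σx² = 5428, Σy² = 8717
Sxx = Σx² − (Σx)²/n = 5428 − 4324.5 = 1103.5
Sxy = Σxy − (Σx)(Σy)/n = 6677 − 5556.75 = 1120.25
Syy = Σy² − (Σy)²/n = 8717 − 7140.125 = 1576.875
b = Sxy/Sxx = 1120.25/1103.5 = 1.015179
SSE = Syy − b·Sxy = 1576.875 − 1.015179·1120.25 = 439.620752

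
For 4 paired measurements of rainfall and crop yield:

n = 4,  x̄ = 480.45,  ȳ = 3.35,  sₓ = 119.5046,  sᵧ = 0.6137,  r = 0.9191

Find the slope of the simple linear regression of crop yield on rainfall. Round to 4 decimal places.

0.0047

b = r · sᵧ/sₓ = 0.9191 · 0.6137/119.5046 = 0.004720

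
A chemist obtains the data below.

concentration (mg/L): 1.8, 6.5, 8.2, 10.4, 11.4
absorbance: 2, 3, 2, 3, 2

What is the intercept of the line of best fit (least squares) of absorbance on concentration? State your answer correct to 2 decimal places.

2.19

n = 5, Σx = 38.3, Σy = 12, Σxy = 93.5, Σx² = 350.85
Sxx = Σx² − (Σx)²/n = 350.85 − 293.378 = 57.472
Sxy = Σxy − (Σx)(Σy)/n = 93.5 − 91.92 = 1.58
b = Sxy/Sxx = 1.58/57.472 = 0.027492
a = ȳ − b·x̄ = 2.4 − 0.027492·7.66 = 2.189414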